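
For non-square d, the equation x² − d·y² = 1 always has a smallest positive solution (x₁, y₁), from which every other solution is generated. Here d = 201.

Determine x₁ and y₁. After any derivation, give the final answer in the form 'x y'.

√201 → a₀=14, period (5,1,1,1,2,…,1,5,28); ℓ=14 even so k=13
k=0  a_k=14  p_k/q_k = 14/1
k=1  a_k=5  p_k/q_k = 71/5
…
k=3  a_k=1  p_k/q_k = 156/11
k=4  a_k=1  p_k/q_k = 241/17
k=5  a_k=2  p_k/q_k = 638/45
k=6  a_k=1  p_k/q_k = 879/62
k=7  a_k=8  p_k/q_k = 7670/541
…
k=9  a_k=2  p_k/q_k = 24768/1747
…
k=12  a_k=1  p_k/q_k = 91402/6447
k=13  a_k=5  p_k/q_k = 515095/36332
fundamental: x₁=515095, y₁=36332  (since 265322859025 − 201·1320014224 = 1)

515095 36332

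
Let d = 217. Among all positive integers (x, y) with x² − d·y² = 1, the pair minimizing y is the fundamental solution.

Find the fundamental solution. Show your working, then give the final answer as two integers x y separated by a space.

√217 = [14; 1,2,1,2,1,…,2,1,28, …], period ℓ=16 (even) → k=15
k=0  a_k=14  p_k/q_k = 14/1
k=1  a_k=1  p_k/q_k = 15/1
…
k=8  a_k=4  p_k/q_k = 15055/1022
…
k=10  a_k=1  p_k/q_k = 154218/10469
…
k=14  a_k=2  p_k/q_k = 2809702/190735
k=15  a_k=1  p_k/q_k = 3844063/260952
fundamental: x₁=3844063, y₁=260952  (since 14776820347969 − 217·68095946304 = 1)

3844063 260952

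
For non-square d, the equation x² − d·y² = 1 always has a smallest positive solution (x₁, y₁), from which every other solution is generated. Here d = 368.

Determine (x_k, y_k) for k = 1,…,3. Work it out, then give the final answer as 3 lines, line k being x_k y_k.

√368 → a₀=19, period (5,2,5,38); ℓ=4 even so k=3
k=0  a_k=19  p_k/q_k = 19/1
k=1  a_k=5  p_k/q_k = 96/5
k=2  a_k=2  p_k/q_k = 211/11
k=3  a_k=5  p_k/q_k = 1151/60
(x₁, y₁) = (1151, 60);  1151² − 368·60² = 1 ✓
(1151+60√368)^2 = 2649601 + 138120√368
(1151+60√368)^3 = 6099380351 + 317952180√368

1151 60
2649601 138120
6099380351 317952180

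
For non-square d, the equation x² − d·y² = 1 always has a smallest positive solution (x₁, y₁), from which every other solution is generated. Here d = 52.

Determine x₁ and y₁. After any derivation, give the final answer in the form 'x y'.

d=52: √d = [7; 4,1,2,1,4,14] (ℓ=6, even), read p_5/q_5
k=0  a_k=7  p_k/q_k = 7/1
…
k=3  a_k=2  p_k/q_k = 101/14
k=4  a_k=1  p_k/q_k = 137/19
k=5  a_k=4  p_k/q_k = 649/90
(x₁, y₁) = (649, 90);  649² − 52·90² = 1 ✓

649 90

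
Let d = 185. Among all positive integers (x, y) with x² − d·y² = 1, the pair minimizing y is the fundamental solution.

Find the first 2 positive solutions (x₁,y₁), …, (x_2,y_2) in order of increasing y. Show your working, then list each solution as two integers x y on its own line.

9249 680
171088001 12578640

d=185: √d = [13; 1,1,1,1,26] (ℓ=5, odd), read p_9/q_9
step 0: (13, 1)  from 13·(1,0) + (0,1)
step 1: (14, 1)  from 1·(13,1) + (1,0)
…
step 3: (41, 3)  from 1·(27,2) + (14,1)
step 4: (68, 5)  from 1·(41,3) + (27,2)
…
step 7: (3686, 271)  from 1·(1877,138) + (1809,133)
step 8: (5563, 409)  from 1·(3686,271) + (1877,138)
step 9: (9249, 680)  from 1·(5563,409) + (3686,271)
fundamental: x₁=9249, y₁=680  (since 85544001 − 185·462400 = 1)
(x_2, y_2) = (9249·9249 + 185·680·680, 9249·680 + 680·9249) = (171088001, 12578640)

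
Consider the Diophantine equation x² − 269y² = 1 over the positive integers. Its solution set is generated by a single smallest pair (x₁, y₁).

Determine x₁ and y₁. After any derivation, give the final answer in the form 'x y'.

13449 820

d=269: √d = [16; 2,2,32] (ℓ=3, odd), read p_5/q_5
k=0  a_k=16  p_k/q_k = 16/1
k=1  a_k=2  p_k/q_k = 33/2
k=2  a_k=2  p_k/q_k = 82/5
…
k=4  a_k=2  p_k/q_k = 5396/329
k=5  a_k=2  p_k/q_k = 13449/820
→ (13449, 820).  Check: 13449²=180875601, 269·820²=180875600, difference 1.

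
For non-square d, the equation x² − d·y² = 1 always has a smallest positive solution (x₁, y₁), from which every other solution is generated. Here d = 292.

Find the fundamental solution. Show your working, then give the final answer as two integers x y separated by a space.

2281249 133500

√292 → a₀=17, period (11,2,1,3,8,3,1,2,11,34); ℓ=10 even so k=9
step 0: (17, 1)  from 17·(1,0) + (0,1)
step 1: (188, 11)  from 11·(17,1) + (1,0)
step 2: (393, 23)  from 2·(188,11) + (17,1)
step 3: (581, 34)  from 1·(393,23) + (188,11)
step 4: (2136, 125)  from 3·(581,34) + (393,23)
step 5: (17669, 1034)  from 8·(2136,125) + (581,34)
step 6: (55143, 3227)  from 3·(17669,1034) + (2136,125)
step 7: (72812, 4261)  from 1·(55143,3227) + (17669,1034)
step 8: (200767, 11749)  from 2·(72812,4261) + (55143,3227)
step 9: (2281249, 133500)  from 11·(200767,11749) + (72812,4261)
→ (2281249, 133500).  Check: 2281249²=5204097000001, 292·133500²=5204097000000, difference 1.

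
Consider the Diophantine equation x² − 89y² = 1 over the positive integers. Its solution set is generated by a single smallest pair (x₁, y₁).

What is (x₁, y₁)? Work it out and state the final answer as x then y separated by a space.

d=89: √d = [9; 2,3,3,2,18] (ℓ=5, odd), read p_9/q_9
k=0  a_k=9  p_k/q_k = 9/1
k=1  a_k=2  p_k/q_k = 19/2
…
k=4  a_k=2  p_k/q_k = 500/53
…
k=8  a_k=3  p_k/q_k = 216991/23001
k=9  a_k=2  p_k/q_k = 500001/53000
→ (500001, 53000).  Check: 500001²=250001000001, 89·53000²=250001000000, difference 1.

500001 53000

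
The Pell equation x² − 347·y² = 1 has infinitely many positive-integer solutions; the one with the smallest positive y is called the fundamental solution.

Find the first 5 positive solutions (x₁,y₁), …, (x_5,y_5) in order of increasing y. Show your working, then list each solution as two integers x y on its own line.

641602 34443
823306252807 44197395372
1056469876826312026 56714274530897445
1355666371822207590758497 72775983935101527618408
1739596510986687599414840072362 93386433689401306371520721787

√347 → a₀=18, period (1,1,1,2,4,…,1,1,36); ℓ=14 even so k=13
a_0=18:  p_0=18·1+0=18,  q_0=18·0+1=1
…
a_2=1:  p_2=1·19+18=37,  q_2=1·1+1=2
…
a_8=1:  p_8=1·14269+801=15070,  q_8=1·766+43=809
…
a_10=2:  p_10=2·74549+15070=164168,  q_10=2·4002+809=8813
…
a_12=1:  p_12=1·238717+164168=402885,  q_12=1·12815+8813=21628
a_13=1:  p_13=1·402885+238717=641602,  q_13=1·21628+12815=34443
→ (641602, 34443).  Check: 641602²=411653126404, 347·34443²=411653126403, difference 1.
n=2: (641602,34443)∘(641602,34443) = (641602·641602+347·34443·34443, 641602·34443+34443·641602) = (823306252807,44197395372)
n=3: (823306252807,44197395372)∘(641602,34443) = (641602·823306252807+347·34443·44197395372, 641602·44197395372+34443·823306252807) = (1056469876826312026,56714274530897445)
n=4: (1056469876826312026,56714274530897445)∘(641602,34443) = (641602·1056469876826312026+347·34443·56714274530897445, 641602·56714274530897445+34443·1056469876826312026) = (1355666371822207590758497,72775983935101527618408)
n=5: (1355666371822207590758497,72775983935101527618408)∘(641602,34443) = (641602·1355666371822207590758497+347·34443·72775983935101527618408, 641602·72775983935101527618408+34443·1355666371822207590758497) = (1739596510986687599414840072362,93386433689401306371520721787)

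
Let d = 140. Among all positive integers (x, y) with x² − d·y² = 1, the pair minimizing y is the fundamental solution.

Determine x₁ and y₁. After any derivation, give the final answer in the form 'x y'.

71 6

[11; 1,4,1,22] for √140; ℓ=4 ⇒ convergent index 3
step 0: (11, 1)  from 11·(1,0) + (0,1)
…
step 2: (59, 5)  from 4·(12,1) + (11,1)
step 3: (71, 6)  from 1·(59,5) + (12,1)
fundamental: x₁=71, y₁=6  (since 5041 − 140·36 = 1)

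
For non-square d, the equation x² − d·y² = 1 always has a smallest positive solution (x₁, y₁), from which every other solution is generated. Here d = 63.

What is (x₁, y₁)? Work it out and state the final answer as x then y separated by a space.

8 1

[7; 1,14] for √63; ℓ=2 ⇒ convergent index 1
step 0: (7, 1)  from 7·(1,0) + (0,1)
step 1: (8, 1)  from 1·(7,1) + (1,0)
→ (8, 1).  Check: 8²=64, 63·1²=63, difference 1.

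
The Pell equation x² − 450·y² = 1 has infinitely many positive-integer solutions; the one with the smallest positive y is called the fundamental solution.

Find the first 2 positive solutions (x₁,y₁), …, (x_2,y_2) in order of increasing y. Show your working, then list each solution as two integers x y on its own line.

19601 924
768398401 36222648

[21; 4,1,2,4,2,1,4,42] for √450; ℓ=8 ⇒ convergent index 7
a_0=21:  p_0=21·1+0=21,  q_0=21·0+1=1
a_1=4:  p_1=4·21+1=85,  q_1=4·1+0=4
…
a_3=2:  p_3=2·106+85=297,  q_3=2·5+4=14
a_4=4:  p_4=4·297+106=1294,  q_4=4·14+5=61
a_5=2:  p_5=2·1294+297=2885,  q_5=2·61+14=136
a_6=1:  p_6=1·2885+1294=4179,  q_6=1·136+61=197
a_7=4:  p_7=4·4179+2885=19601,  q_7=4·197+136=924
→ (19601, 924).  Check: 19601²=384199201, 450·924²=384199200, difference 1.
(19601+924√450)^2 = 768398401 + 36222648√450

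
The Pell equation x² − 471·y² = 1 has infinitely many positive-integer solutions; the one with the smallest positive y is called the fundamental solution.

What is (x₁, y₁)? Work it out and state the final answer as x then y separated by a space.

7838695 361188

√471 = [21; 1,2,2,1,3,…,2,1,42, …], period ℓ=14 (even) → k=13
i=0: a=21 ⇒ p=21, q=1
i=1: a=1 ⇒ p=22, q=1
…
i=3: a=2 ⇒ p=152, q=7
…
i=8: a=4 ⇒ p=198665, q=9154
…
i=12: a=2 ⇒ p=5506953, q=253747
i=13: a=1 ⇒ p=7838695, q=361188
(x₁, y₁) = (7838695, 361188);  7838695² − 471·361188² = 1 ✓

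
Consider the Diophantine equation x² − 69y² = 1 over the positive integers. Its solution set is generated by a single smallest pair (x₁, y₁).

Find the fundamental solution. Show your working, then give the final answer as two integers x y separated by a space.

7775 936

d=69: √d = [8; 3,3,1,4,1,3,3,16] (ℓ=8, even), read p_7/q_7
k=0  a_k=8  p_k/q_k = 8/1
…
k=3  a_k=1  p_k/q_k = 108/13
k=4  a_k=4  p_k/q_k = 515/62
…
k=6  a_k=3  p_k/q_k = 2384/287
k=7  a_k=3  p_k/q_k = 7775/936
fundamental: x₁=7775, y₁=936  (since 60450625 − 69·876096 = 1)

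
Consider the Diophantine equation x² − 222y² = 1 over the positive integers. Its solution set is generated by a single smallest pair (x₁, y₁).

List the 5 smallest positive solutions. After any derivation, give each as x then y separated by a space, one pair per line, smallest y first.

√222 = [14; 1,8,1,28, …], period ℓ=4 (even) → k=3
i=0: a=14 ⇒ p=14, q=1
i=1: a=1 ⇒ p=15, q=1
i=2: a=8 ⇒ p=134, q=9
i=3: a=1 ⇒ p=149, q=10
fundamental: x₁=149, y₁=10  (since 22201 − 222·100 = 1)
n=2: (149,10)∘(149,10) = (149·149+222·10·10, 149·10+10·149) = (44401,2980)
n=3: (44401,2980)∘(149,10) = (149·44401+222·10·2980, 149·2980+10·44401) = (13231349,888030)
n=4: (13231349,888030)∘(149,10) = (149·13231349+222·10·888030, 149·888030+10·13231349) = (3942897601,264629960)
n=5: (3942897601,264629960)∘(149,10) = (149·3942897601+222·10·264629960, 149·264629960+10·3942897601) = (1174970253749,78858840050)

149 10
44401 2980
13231349 888030
3942897601 264629960
1174970253749 78858840050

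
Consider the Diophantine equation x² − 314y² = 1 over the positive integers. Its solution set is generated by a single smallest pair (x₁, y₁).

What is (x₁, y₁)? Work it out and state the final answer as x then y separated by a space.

392499 22150

√314 = [17; 1,2,1,1,2,1,34, …], period ℓ=7 (odd) → k=13
k=0  a_k=17  p_k/q_k = 17/1
k=1  a_k=1  p_k/q_k = 18/1
…
k=4  a_k=1  p_k/q_k = 124/7
k=5  a_k=2  p_k/q_k = 319/18
…
k=8  a_k=1  p_k/q_k = 15824/893
…
k=11  a_k=1  p_k/q_k = 109882/6201
k=12  a_k=2  p_k/q_k = 282617/15949
k=13  a_k=1  p_k/q_k = 392499/22150
fundamental: x₁=392499, y₁=22150  (since 154055465001 − 314·490622500 = 1)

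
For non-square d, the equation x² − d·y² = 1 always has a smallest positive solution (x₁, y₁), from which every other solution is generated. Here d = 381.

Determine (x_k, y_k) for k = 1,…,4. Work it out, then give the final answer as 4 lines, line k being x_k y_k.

d=381: √d = [19; 1,1,12,1,1,38] (ℓ=6, even), read p_5/q_5
step 0: (19, 1)  from 19·(1,0) + (0,1)
step 1: (20, 1)  from 1·(19,1) + (1,0)
…
step 3: (488, 25)  from 12·(39,2) + (20,1)
step 4: (527, 27)  from 1·(488,25) + (39,2)
step 5: (1015, 52)  from 1·(527,27) + (488,25)
→ (1015, 52).  Check: 1015²=1030225, 381·52²=1030224, difference 1.
n=2: (1015,52)∘(1015,52) = (1015·1015+381·52·52, 1015·52+52·1015) = (2060449,105560)
n=3: (2060449,105560)∘(1015,52) = (1015·2060449+381·52·105560, 1015·105560+52·2060449) = (4182710455,214286748)
n=4: (4182710455,214286748)∘(1015,52) = (1015·4182710455+381·52·214286748, 1015·214286748+52·4182710455) = (8490900163201,435001992880)

1015 52
2060449 105560
4182710455 214286748
8490900163201 435001992880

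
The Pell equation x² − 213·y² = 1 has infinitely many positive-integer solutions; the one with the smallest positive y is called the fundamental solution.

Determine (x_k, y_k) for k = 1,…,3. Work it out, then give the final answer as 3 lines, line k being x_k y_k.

194399 13320
75581942401 5178789360
29386108041429599 2013502945575960

√213 = [14; 1,1,2,6,1,8,1,6,2,1,1,28, …], period ℓ=12 (even) → k=11
i=0: a=14 ⇒ p=14, q=1
i=1: a=1 ⇒ p=15, q=1
i=2: a=1 ⇒ p=29, q=2
i=3: a=2 ⇒ p=73, q=5
i=4: a=6 ⇒ p=467, q=32
i=5: a=1 ⇒ p=540, q=37
i=6: a=8 ⇒ p=4787, q=328
i=7: a=1 ⇒ p=5327, q=365
i=8: a=6 ⇒ p=36749, q=2518
…
i=10: a=1 ⇒ p=115574, q=7919
i=11: a=1 ⇒ p=194399, q=13320
fundamental: x₁=194399, y₁=13320  (since 37790971201 − 213·177422400 = 1)
k=2:  x_2 = 194399·194399+213·13320·13320 = 75581942401,  y_2 = 194399·13320+13320·194399 = 5178789360
k=3:  x_3 = 194399·75581942401+213·13320·5178789360 = 29386108041429599,  y_3 = 194399·5178789360+13320·75581942401 = 2013502945575960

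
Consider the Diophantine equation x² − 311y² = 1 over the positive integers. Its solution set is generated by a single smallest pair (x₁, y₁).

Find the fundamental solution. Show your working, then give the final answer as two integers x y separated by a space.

[17; 1,1,1,2,1,…,1,1,34] for √311; ℓ=16 ⇒ convergent index 15
a_0=17:  p_0=17·1+0=17,  q_0=17·0+1=1
a_1=1:  p_1=1·17+1=18,  q_1=1·1+0=1
a_2=1:  p_2=1·18+17=35,  q_2=1·1+1=2
a_3=1:  p_3=1·35+18=53,  q_3=1·2+1=3
a_4=2:  p_4=2·53+35=141,  q_4=2·3+2=8
a_5=1:  p_5=1·141+53=194,  q_5=1·8+3=11
a_6=6:  p_6=6·194+141=1305,  q_6=6·11+8=74
a_7=3:  p_7=3·1305+194=4109,  q_7=3·74+11=233
a_8=17:  p_8=17·4109+1305=71158,  q_8=17·233+74=4035
a_9=3:  p_9=3·71158+4109=217583,  q_9=3·4035+233=12338
…
a_11=1:  p_11=1·1376656+217583=1594239,  q_11=1·78063+12338=90401
…
a_13=1:  p_13=1·4565134+1594239=6159373,  q_13=1·258865+90401=349266
a_14=1:  p_14=1·6159373+4565134=10724507,  q_14=1·349266+258865=608131
a_15=1:  p_15=1·10724507+6159373=16883880,  q_15=1·608131+349266=957397
→ (16883880, 957397).  Check: 16883880²=285065403854400, 311·957397²=285065403854399, difference 1.

16883880 957397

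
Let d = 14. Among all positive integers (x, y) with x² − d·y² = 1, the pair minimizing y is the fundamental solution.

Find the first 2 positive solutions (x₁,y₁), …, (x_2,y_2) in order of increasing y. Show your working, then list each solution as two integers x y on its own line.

d=14: √d = [3; 1,2,1,6] (ℓ=4, even), read p_3/q_3
step 0: (3, 1)  from 3·(1,0) + (0,1)
step 1: (4, 1)  from 1·(3,1) + (1,0)
step 2: (11, 3)  from 2·(4,1) + (3,1)
step 3: (15, 4)  from 1·(11,3) + (4,1)
(x₁, y₁) = (15, 4);  15² − 14·4² = 1 ✓
n=2: (15,4)∘(15,4) = (15·15+14·4·4, 15·4+4·15) = (449,120)

15 4
449 120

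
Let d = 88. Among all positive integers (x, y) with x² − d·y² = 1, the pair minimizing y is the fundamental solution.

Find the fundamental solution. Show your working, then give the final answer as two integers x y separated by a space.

197 21

d=88: √d = [9; 2,1,1,1,2,18] (ℓ=6, even), read p_5/q_5
k=0  a_k=9  p_k/q_k = 9/1
k=1  a_k=2  p_k/q_k = 19/2
k=2  a_k=1  p_k/q_k = 28/3
k=3  a_k=1  p_k/q_k = 47/5
k=4  a_k=1  p_k/q_k = 75/8
k=5  a_k=2  p_k/q_k = 197/21
→ (197, 21).  Check: 197²=38809, 88·21²=38808, difference 1.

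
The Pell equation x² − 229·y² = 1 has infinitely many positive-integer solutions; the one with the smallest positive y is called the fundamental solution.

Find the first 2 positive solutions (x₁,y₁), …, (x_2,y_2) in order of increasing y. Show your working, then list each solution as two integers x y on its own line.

[15; 7,1,1,7,30] for √229; ℓ=5 ⇒ convergent index 9
a_0=15:  p_0=15·1+0=15,  q_0=15·0+1=1
a_1=7:  p_1=7·15+1=106,  q_1=7·1+0=7
a_2=1:  p_2=1·106+15=121,  q_2=1·7+1=8
a_3=1:  p_3=1·121+106=227,  q_3=1·8+7=15
a_4=7:  p_4=7·227+121=1710,  q_4=7·15+8=113
a_5=30:  p_5=30·1710+227=51527,  q_5=30·113+15=3405
…
a_7=1:  p_7=1·362399+51527=413926,  q_7=1·23948+3405=27353
a_8=1:  p_8=1·413926+362399=776325,  q_8=1·27353+23948=51301
a_9=7:  p_9=7·776325+413926=5848201,  q_9=7·51301+27353=386460
fundamental: x₁=5848201, y₁=386460  (since 34201454936401 − 229·149351331600 = 1)
k=2:  x_2 = 5848201·5848201+229·386460·386460 = 68402909872801,  y_2 = 5848201·386460+386460·5848201 = 4520191516920

5848201 386460
68402909872801 4520191516920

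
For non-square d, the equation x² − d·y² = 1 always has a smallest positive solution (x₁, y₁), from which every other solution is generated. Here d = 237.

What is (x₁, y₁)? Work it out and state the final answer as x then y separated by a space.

d=237: √d = [15; 2,1,1,7,10,7,1,1,2,30] (ℓ=10, even), read p_9/q_9
k=0  a_k=15  p_k/q_k = 15/1
…
k=5  a_k=10  p_k/q_k = 5927/385
…
k=8  a_k=1  p_k/q_k = 90075/5851
k=9  a_k=2  p_k/q_k = 228151/14820
fundamental: x₁=228151, y₁=14820  (since 52052878801 − 237·219632400 = 1)

228151 14820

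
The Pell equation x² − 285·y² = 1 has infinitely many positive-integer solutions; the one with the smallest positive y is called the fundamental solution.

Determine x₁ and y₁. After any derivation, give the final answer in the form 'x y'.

√285 → a₀=16, period (1,7,2,7,1,32); ℓ=6 even so k=5
step 0: (16, 1)  from 16·(1,0) + (0,1)
…
step 4: (2144, 127)  from 7·(287,17) + (135,8)
step 5: (2431, 144)  from 1·(2144,127) + (287,17)
fundamental: x₁=2431, y₁=144  (since 5909761 − 285·20736 = 1)

2431 144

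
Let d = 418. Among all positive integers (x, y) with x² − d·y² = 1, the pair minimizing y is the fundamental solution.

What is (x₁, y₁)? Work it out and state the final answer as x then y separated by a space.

[20; 2,4,20,4,2,40] for √418; ℓ=6 ⇒ convergent index 5
a_0=20:  p_0=20·1+0=20,  q_0=20·0+1=1
a_1=2:  p_1=2·20+1=41,  q_1=2·1+0=2
…
a_4=4:  p_4=4·3721+184=15068,  q_4=4·182+9=737
a_5=2:  p_5=2·15068+3721=33857,  q_5=2·737+182=1656
(x₁, y₁) = (33857, 1656);  33857² − 418·1656² = 1 ✓

33857 1656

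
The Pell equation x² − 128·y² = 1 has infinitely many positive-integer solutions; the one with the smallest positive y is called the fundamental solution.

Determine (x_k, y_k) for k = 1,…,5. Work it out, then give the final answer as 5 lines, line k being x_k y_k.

√128 = [11; 3,5,3,22, …], period ℓ=4 (even) → k=3
k=0  a_k=11  p_k/q_k = 11/1
…
k=2  a_k=5  p_k/q_k = 181/16
k=3  a_k=3  p_k/q_k = 577/51
(x₁, y₁) = (577, 51);  577² − 128·51² = 1 ✓
n=2: (577,51)∘(577,51) = (577·577+128·51·51, 577·51+51·577) = (665857,58854)
n=3: (665857,58854)∘(577,51) = (577·665857+128·51·58854, 577·58854+51·665857) = (768398401,67917465)
n=4: (768398401,67917465)∘(577,51) = (577·768398401+128·51·67917465, 577·67917465+51·768398401) = (886731088897,78376695756)
n=5: (886731088897,78376695756)∘(577,51) = (577·886731088897+128·51·78376695756, 577·78376695756+51·886731088897) = (1023286908188737,90446638984959)

577 51
665857 58854
768398401 67917465
886731088897 78376695756
1023286908188737 90446638984959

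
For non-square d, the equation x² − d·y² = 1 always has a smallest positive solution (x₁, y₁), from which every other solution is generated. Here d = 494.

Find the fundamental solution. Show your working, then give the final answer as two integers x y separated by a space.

√494 → a₀=22, period (4,2,2,1,2,1,2,2,4,44); ℓ=10 even so k=9
a_0=22:  p_0=22·1+0=22,  q_0=22·0+1=1
a_1=4:  p_1=4·22+1=89,  q_1=4·1+0=4
a_2=2:  p_2=2·89+22=200,  q_2=2·4+1=9
a_3=2:  p_3=2·200+89=489,  q_3=2·9+4=22
a_4=1:  p_4=1·489+200=689,  q_4=1·22+9=31
a_5=2:  p_5=2·689+489=1867,  q_5=2·31+22=84
a_6=1:  p_6=1·1867+689=2556,  q_6=1·84+31=115
a_7=2:  p_7=2·2556+1867=6979,  q_7=2·115+84=314
a_8=2:  p_8=2·6979+2556=16514,  q_8=2·314+115=743
a_9=4:  p_9=4·16514+6979=73035,  q_9=4·743+314=3286
(x₁, y₁) = (73035, 3286);  73035² − 494·3286² = 1 ✓

73035 3286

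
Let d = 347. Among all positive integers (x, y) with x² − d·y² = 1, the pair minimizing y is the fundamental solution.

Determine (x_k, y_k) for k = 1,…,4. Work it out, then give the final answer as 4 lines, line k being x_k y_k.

641602 34443
823306252807 44197395372
1056469876826312026 56714274530897445
1355666371822207590758497 72775983935101527618408

[18; 1,1,1,2,4,…,1,1,36] for √347; ℓ=14 ⇒ convergent index 13
k=0  a_k=18  p_k/q_k = 18/1
k=1  a_k=1  p_k/q_k = 19/1
k=2  a_k=1  p_k/q_k = 37/2
k=3  a_k=1  p_k/q_k = 56/3
…
k=5  a_k=4  p_k/q_k = 652/35
k=6  a_k=1  p_k/q_k = 801/43
k=7  a_k=17  p_k/q_k = 14269/766
…
k=9  a_k=4  p_k/q_k = 74549/4002
k=10  a_k=2  p_k/q_k = 164168/8813
…
k=12  a_k=1  p_k/q_k = 402885/21628
k=13  a_k=1  p_k/q_k = 641602/34443
→ (641602, 34443).  Check: 641602²=411653126404, 347·34443²=411653126403, difference 1.
k=2:  x_2 = 641602·641602+347·34443·34443 = 823306252807,  y_2 = 641602·34443+34443·641602 = 44197395372
k=3:  x_3 = 641602·823306252807+347·34443·44197395372 = 1056469876826312026,  y_3 = 641602·44197395372+34443·823306252807 = 56714274530897445
k=4:  x_4 = 641602·1056469876826312026+347·34443·56714274530897445 = 1355666371822207590758497,  y_4 = 641602·56714274530897445+34443·1056469876826312026 = 72775983935101527618408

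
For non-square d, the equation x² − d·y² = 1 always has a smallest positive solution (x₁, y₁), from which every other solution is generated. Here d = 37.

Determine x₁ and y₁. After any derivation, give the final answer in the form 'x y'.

73 12

[6; 12] for √37; ℓ=1 ⇒ convergent index 1
a_0=6:  p_0=6·1+0=6,  q_0=6·0+1=1
a_1=12:  p_1=12·6+1=73,  q_1=12·1+0=12
(x₁, y₁) = (73, 12);  73² − 37·12² = 1 ✓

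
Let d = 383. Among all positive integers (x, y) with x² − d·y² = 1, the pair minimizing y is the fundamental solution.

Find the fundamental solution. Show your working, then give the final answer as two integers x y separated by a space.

18768 959

[19; 1,1,3,19,3,1,1,38] for √383; ℓ=8 ⇒ convergent index 7
step 0: (19, 1)  from 19·(1,0) + (0,1)
…
step 2: (39, 2)  from 1·(20,1) + (19,1)
step 3: (137, 7)  from 3·(39,2) + (20,1)
step 4: (2642, 135)  from 19·(137,7) + (39,2)
step 5: (8063, 412)  from 3·(2642,135) + (137,7)
step 6: (10705, 547)  from 1·(8063,412) + (2642,135)
step 7: (18768, 959)  from 1·(10705,547) + (8063,412)
(x₁, y₁) = (18768, 959);  18768² − 383·959² = 1 ✓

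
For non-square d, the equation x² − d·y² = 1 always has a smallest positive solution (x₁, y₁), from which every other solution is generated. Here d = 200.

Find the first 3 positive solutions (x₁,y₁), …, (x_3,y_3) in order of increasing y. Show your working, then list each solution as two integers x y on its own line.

d=200: √d = [14; 7,28] (ℓ=2, even), read p_1/q_1
a_0=14:  p_0=14·1+0=14,  q_0=14·0+1=1
a_1=7:  p_1=7·14+1=99,  q_1=7·1+0=7
fundamental: x₁=99, y₁=7  (since 9801 − 200·49 = 1)
k=2:  x_2 = 99·99+200·7·7 = 19601,  y_2 = 99·7+7·99 = 1386
k=3:  x_3 = 99·19601+200·7·1386 = 3880899,  y_3 = 99·1386+7·19601 = 274421

99 7
19601 1386
3880899 274421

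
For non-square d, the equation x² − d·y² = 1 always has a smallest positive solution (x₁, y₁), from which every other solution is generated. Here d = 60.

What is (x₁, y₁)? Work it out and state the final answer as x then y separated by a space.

31 4

√60 = [7; 1,2,1,14, …], period ℓ=4 (even) → k=3
step 0: (7, 1)  from 7·(1,0) + (0,1)
step 1: (8, 1)  from 1·(7,1) + (1,0)
step 2: (23, 3)  from 2·(8,1) + (7,1)
step 3: (31, 4)  from 1·(23,3) + (8,1)
(x₁, y₁) = (31, 4);  31² − 60·4² = 1 ✓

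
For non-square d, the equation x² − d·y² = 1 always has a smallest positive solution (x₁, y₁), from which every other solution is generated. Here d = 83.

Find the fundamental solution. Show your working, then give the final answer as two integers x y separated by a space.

d=83: √d = [9; 9,18] (ℓ=2, even), read p_1/q_1
k=0  a_k=9  p_k/q_k = 9/1
k=1  a_k=9  p_k/q_k = 82/9
fundamental: x₁=82, y₁=9  (since 6724 − 83·81 = 1)

82 9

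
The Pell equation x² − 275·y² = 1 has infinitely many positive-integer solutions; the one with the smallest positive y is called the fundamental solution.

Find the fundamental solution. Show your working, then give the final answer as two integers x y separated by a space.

199 12

d=275: √d = [16; 1,1,2,1,1,32] (ℓ=6, even), read p_5/q_5
k=0  a_k=16  p_k/q_k = 16/1
k=1  a_k=1  p_k/q_k = 17/1
…
k=3  a_k=2  p_k/q_k = 83/5
k=4  a_k=1  p_k/q_k = 116/7
k=5  a_k=1  p_k/q_k = 199/12
fundamental: x₁=199, y₁=12  (since 39601 − 275·144 = 1)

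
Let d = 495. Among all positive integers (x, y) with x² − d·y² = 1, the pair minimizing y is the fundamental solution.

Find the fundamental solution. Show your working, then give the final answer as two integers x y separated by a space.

89 4

d=495: √d = [22; 4,44] (ℓ=2, even), read p_1/q_1
k=0  a_k=22  p_k/q_k = 22/1
k=1  a_k=4  p_k/q_k = 89/4
fundamental: x₁=89, y₁=4  (since 7921 − 495·16 = 1)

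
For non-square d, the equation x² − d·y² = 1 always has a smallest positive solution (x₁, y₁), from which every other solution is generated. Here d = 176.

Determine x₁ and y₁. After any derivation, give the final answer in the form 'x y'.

d=176: √d = [13; 3,1,3,26] (ℓ=4, even), read p_3/q_3
a_0=13:  p_0=13·1+0=13,  q_0=13·0+1=1
a_1=3:  p_1=3·13+1=40,  q_1=3·1+0=3
a_2=1:  p_2=1·40+13=53,  q_2=1·3+1=4
a_3=3:  p_3=3·53+40=199,  q_3=3·4+3=15
→ (199, 15).  Check: 199²=39601, 176·15²=39600, difference 1.

199 15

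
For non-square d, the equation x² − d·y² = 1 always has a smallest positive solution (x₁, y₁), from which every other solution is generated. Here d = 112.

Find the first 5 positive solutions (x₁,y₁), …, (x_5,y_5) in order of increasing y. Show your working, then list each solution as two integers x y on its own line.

127 12
32257 3048
8193151 774180
2081028097 196638672
528572943487 49945448508

[10; 1,1,2,1,1,20] for √112; ℓ=6 ⇒ convergent index 5
step 0: (10, 1)  from 10·(1,0) + (0,1)
step 1: (11, 1)  from 1·(10,1) + (1,0)
step 2: (21, 2)  from 1·(11,1) + (10,1)
step 3: (53, 5)  from 2·(21,2) + (11,1)
step 4: (74, 7)  from 1·(53,5) + (21,2)
step 5: (127, 12)  from 1·(74,7) + (53,5)
(x₁, y₁) = (127, 12);  127² − 112·12² = 1 ✓
(x_2, y_2) = (127·127 + 112·12·12, 127·12 + 12·127) = (32257, 3048)
(x_3, y_3) = (127·32257 + 112·12·3048, 127·3048 + 12·32257) = (8193151, 774180)
(x_4, y_4) = (127·8193151 + 112·12·774180, 127·774180 + 12·8193151) = (2081028097, 196638672)
(x_5, y_5) = (127·2081028097 + 112·12·196638672, 127·196638672 + 12·2081028097) = (528572943487, 49945448508)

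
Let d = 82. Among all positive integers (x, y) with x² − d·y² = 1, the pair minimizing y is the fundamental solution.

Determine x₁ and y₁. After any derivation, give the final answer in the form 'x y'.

√82 → a₀=9, period (18); ℓ=1 odd so k=1
k=0  a_k=9  p_k/q_k = 9/1
k=1  a_k=18  p_k/q_k = 163/18
→ (163, 18).  Check: 163²=26569, 82·18²=26568, difference 1.

163 18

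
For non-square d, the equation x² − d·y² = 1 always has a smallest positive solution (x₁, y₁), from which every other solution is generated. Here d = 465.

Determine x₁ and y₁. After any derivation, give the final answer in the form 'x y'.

15871 736

√465 → a₀=21, period (1,1,3,2,2,2,3,1,1,42); ℓ=10 even so k=9
k=0  a_k=21  p_k/q_k = 21/1
…
k=2  a_k=1  p_k/q_k = 43/2
…
k=4  a_k=2  p_k/q_k = 345/16
…
k=7  a_k=3  p_k/q_k = 6922/321
k=8  a_k=1  p_k/q_k = 8949/415
k=9  a_k=1  p_k/q_k = 15871/736
→ (15871, 736).  Check: 15871²=251888641, 465·736²=251888640, difference 1.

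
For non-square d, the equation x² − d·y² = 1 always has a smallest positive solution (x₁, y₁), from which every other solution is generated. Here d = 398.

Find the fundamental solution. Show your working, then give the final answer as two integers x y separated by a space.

√398 → a₀=19, period (1,18,1,38); ℓ=4 even so k=3
step 0: (19, 1)  from 19·(1,0) + (0,1)
step 1: (20, 1)  from 1·(19,1) + (1,0)
step 2: (379, 19)  from 18·(20,1) + (19,1)
step 3: (399, 20)  from 1·(379,19) + (20,1)
→ (399, 20).  Check: 399²=159201, 398·20²=159200, difference 1.

399 20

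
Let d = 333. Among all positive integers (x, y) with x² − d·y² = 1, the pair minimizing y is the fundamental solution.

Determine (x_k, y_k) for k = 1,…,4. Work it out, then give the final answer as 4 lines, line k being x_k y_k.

73 4
10657 584
1555849 85260
227143297 12447376

√333 → a₀=18, period (4,36); ℓ=2 even so k=1
a_0=18:  p_0=18·1+0=18,  q_0=18·0+1=1
a_1=4:  p_1=4·18+1=73,  q_1=4·1+0=4
(x₁, y₁) = (73, 4);  73² − 333·4² = 1 ✓
(x_2, y_2) = (73·73 + 333·4·4, 73·4 + 4·73) = (10657, 584)
(x_3, y_3) = (73·10657 + 333·4·584, 73·584 + 4·10657) = (1555849, 85260)
(x_4, y_4) = (73·1555849 + 333·4·85260, 73·85260 + 4·1555849) = (227143297, 12447376)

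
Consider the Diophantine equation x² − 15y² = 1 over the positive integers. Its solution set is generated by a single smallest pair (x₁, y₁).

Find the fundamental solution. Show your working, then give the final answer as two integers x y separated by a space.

4 1

[3; 1,6] for √15; ℓ=2 ⇒ convergent index 1
a_0=3:  p_0=3·1+0=3,  q_0=3·0+1=1
a_1=1:  p_1=1·3+1=4,  q_1=1·1+0=1
→ (4, 1).  Check: 4²=16, 15·1²=15, difference 1.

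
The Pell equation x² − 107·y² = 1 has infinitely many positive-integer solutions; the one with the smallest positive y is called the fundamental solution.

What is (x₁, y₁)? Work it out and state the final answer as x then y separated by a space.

962 93

d=107: √d = [10; 2,1,9,1,2,20] (ℓ=6, even), read p_5/q_5
k=0  a_k=10  p_k/q_k = 10/1
…
k=3  a_k=9  p_k/q_k = 300/29
k=4  a_k=1  p_k/q_k = 331/32
k=5  a_k=2  p_k/q_k = 962/93
(x₁, y₁) = (962, 93);  962² − 107·93² = 1 ✓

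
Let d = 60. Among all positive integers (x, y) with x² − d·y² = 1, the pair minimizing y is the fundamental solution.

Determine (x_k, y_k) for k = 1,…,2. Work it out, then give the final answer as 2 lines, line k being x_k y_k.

31 4
1921 248

√60 → a₀=7, period (1,2,1,14); ℓ=4 even so k=3
i=0: a=7 ⇒ p=7, q=1
…
i=2: a=2 ⇒ p=23, q=3
i=3: a=1 ⇒ p=31, q=4
(x₁, y₁) = (31, 4);  31² − 60·4² = 1 ✓
(x_2, y_2) = (31·31 + 60·4·4, 31·4 + 4·31) = (1921, 248)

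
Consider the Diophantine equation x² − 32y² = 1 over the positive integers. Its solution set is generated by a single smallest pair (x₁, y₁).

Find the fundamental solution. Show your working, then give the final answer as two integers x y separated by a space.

17 3

√32 = [5; 1,1,1,10, …], period ℓ=4 (even) → k=3
a_0=5:  p_0=5·1+0=5,  q_0=5·0+1=1
a_1=1:  p_1=1·5+1=6,  q_1=1·1+0=1
a_2=1:  p_2=1·6+5=11,  q_2=1·1+1=2
a_3=1:  p_3=1·11+6=17,  q_3=1·2+1=3
(x₁, y₁) = (17, 3);  17² − 32·3² = 1 ✓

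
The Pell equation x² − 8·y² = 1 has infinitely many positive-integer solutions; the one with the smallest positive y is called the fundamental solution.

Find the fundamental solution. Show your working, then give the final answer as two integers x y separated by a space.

√8 → a₀=2, period (1,4); ℓ=2 even so k=1
a_0=2:  p_0=2·1+0=2,  q_0=2·0+1=1
a_1=1:  p_1=1·2+1=3,  q_1=1·1+0=1
→ (3, 1).  Check: 3²=9, 8·1²=8, difference 1.

3 1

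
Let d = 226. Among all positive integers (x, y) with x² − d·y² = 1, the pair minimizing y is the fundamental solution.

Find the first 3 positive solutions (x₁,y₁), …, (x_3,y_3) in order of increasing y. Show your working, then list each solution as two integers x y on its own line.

451 30
406801 27060
366934051 24408090

[15; 30] for √226; ℓ=1 ⇒ convergent index 1
i=0: a=15 ⇒ p=15, q=1
i=1: a=30 ⇒ p=451, q=30
(x₁, y₁) = (451, 30);  451² − 226·30² = 1 ✓
k=2:  x_2 = 451·451+226·30·30 = 406801,  y_2 = 451·30+30·451 = 27060
k=3:  x_3 = 451·406801+226·30·27060 = 366934051,  y_3 = 451·27060+30·406801 = 24408090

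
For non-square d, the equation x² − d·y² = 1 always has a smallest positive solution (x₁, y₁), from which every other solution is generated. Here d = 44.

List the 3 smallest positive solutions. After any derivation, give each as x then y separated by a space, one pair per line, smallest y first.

199 30
79201 11940
31521799 4752090

d=44: √d = [6; 1,1,1,2,1,1,1,12] (ℓ=8, even), read p_7/q_7
step 0: (6, 1)  from 6·(1,0) + (0,1)
step 1: (7, 1)  from 1·(6,1) + (1,0)
…
step 5: (73, 11)  from 1·(53,8) + (20,3)
step 6: (126, 19)  from 1·(73,11) + (53,8)
step 7: (199, 30)  from 1·(126,19) + (73,11)
fundamental: x₁=199, y₁=30  (since 39601 − 44·900 = 1)
(x_2, y_2) = (199·199 + 44·30·30, 199·30 + 30·199) = (79201, 11940)
(x_3, y_3) = (199·79201 + 44·30·11940, 199·11940 + 30·79201) = (31521799, 4752090)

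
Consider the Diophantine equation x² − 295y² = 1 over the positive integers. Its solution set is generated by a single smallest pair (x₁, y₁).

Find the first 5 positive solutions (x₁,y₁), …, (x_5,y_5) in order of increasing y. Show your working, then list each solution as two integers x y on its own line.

√295 → a₀=17, period (5,1,2,3,2,6,2,3,2,1,5,34); ℓ=12 even so k=11
i=0: a=17 ⇒ p=17, q=1
i=1: a=5 ⇒ p=86, q=5
…
i=4: a=3 ⇒ p=979, q=57
…
i=7: a=2 ⇒ p=31208, q=1817
i=8: a=3 ⇒ p=108103, q=6294
…
i=10: a=1 ⇒ p=355517, q=20699
i=11: a=5 ⇒ p=2024999, q=117900
fundamental: x₁=2024999, y₁=117900  (since 4100620950001 − 295·13900410000 = 1)
(2024999+117900√295)^2 = 8201241900001 + 477494764200√295
(2024999+117900√295)^3 = 33215013292518224999 + 1933852840020353700√295
(2024999+117900√295)^4 = 134520737404664024967600001 + 7832100134376274949528400√295
(2024999+117900√295)^5 = 544808717447381276777437550624999 + 31719989880021710940200100589500√295

2024999 117900
8201241900001 477494764200
33215013292518224999 1933852840020353700
134520737404664024967600001 7832100134376274949528400
544808717447381276777437550624999 31719989880021710940200100589500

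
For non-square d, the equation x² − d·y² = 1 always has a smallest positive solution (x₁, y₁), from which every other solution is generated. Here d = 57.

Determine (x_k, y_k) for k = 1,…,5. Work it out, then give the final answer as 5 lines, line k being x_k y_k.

151 20
45601 6040
13771351 1824060
4158902401 550860080
1255974753751 166357920100

√57 = [7; 1,1,4,1,1,14, …], period ℓ=6 (even) → k=5
a_0=7:  p_0=7·1+0=7,  q_0=7·0+1=1
…
a_2=1:  p_2=1·8+7=15,  q_2=1·1+1=2
…
a_4=1:  p_4=1·68+15=83,  q_4=1·9+2=11
a_5=1:  p_5=1·83+68=151,  q_5=1·11+9=20
→ (151, 20).  Check: 151²=22801, 57·20²=22800, difference 1.
(x_2, y_2) = (151·151 + 57·20·20, 151·20 + 20·151) = (45601, 6040)
(x_3, y_3) = (151·45601 + 57·20·6040, 151·6040 + 20·45601) = (13771351, 1824060)
(x_4, y_4) = (151·13771351 + 57·20·1824060, 151·1824060 + 20·13771351) = (4158902401, 550860080)
(x_5, y_5) = (151·4158902401 + 57·20·550860080, 151·550860080 + 20·4158902401) = (1255974753751, 166357920100)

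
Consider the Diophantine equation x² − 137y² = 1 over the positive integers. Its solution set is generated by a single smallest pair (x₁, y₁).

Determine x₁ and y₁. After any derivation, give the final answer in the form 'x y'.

6083073 519712

[11; 1,2,2,1,1,2,2,1,22] for √137; ℓ=9 ⇒ convergent index 17
i=0: a=11 ⇒ p=11, q=1
i=1: a=1 ⇒ p=12, q=1
i=2: a=2 ⇒ p=35, q=3
…
i=4: a=1 ⇒ p=117, q=10
i=5: a=1 ⇒ p=199, q=17
i=6: a=2 ⇒ p=515, q=44
…
i=8: a=1 ⇒ p=1744, q=149
i=9: a=22 ⇒ p=39597, q=3383
i=10: a=1 ⇒ p=41341, q=3532
i=11: a=2 ⇒ p=122279, q=10447
…
i=13: a=1 ⇒ p=408178, q=34873
…
i=15: a=2 ⇒ p=1796332, q=153471
i=16: a=2 ⇒ p=4286741, q=366241
i=17: a=1 ⇒ p=6083073, q=519712
→ (6083073, 519712).  Check: 6083073²=37003777123329, 137·519712²=37003777123328, difference 1.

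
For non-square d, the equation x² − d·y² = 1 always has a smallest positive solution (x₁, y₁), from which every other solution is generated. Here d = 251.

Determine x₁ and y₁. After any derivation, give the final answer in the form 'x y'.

[15; 1,5,2,1,2,…,5,1,30] for √251; ℓ=14 ⇒ convergent index 13
step 0: (15, 1)  from 15·(1,0) + (0,1)
step 1: (16, 1)  from 1·(15,1) + (1,0)
step 2: (95, 6)  from 5·(16,1) + (15,1)
…
step 4: (301, 19)  from 1·(206,13) + (95,6)
step 5: (808, 51)  from 2·(301,19) + (206,13)
step 6: (1917, 121)  from 2·(808,51) + (301,19)
step 7: (29563, 1866)  from 15·(1917,121) + (808,51)
step 8: (61043, 3853)  from 2·(29563,1866) + (1917,121)
step 9: (151649, 9572)  from 2·(61043,3853) + (29563,1866)
…
step 11: (577033, 36422)  from 2·(212692,13425) + (151649,9572)
step 12: (3097857, 195535)  from 5·(577033,36422) + (212692,13425)
step 13: (3674890, 231957)  from 1·(3097857,195535) + (577033,36422)
(x₁, y₁) = (3674890, 231957);  3674890² − 251·231957² = 1 ✓

3674890 231957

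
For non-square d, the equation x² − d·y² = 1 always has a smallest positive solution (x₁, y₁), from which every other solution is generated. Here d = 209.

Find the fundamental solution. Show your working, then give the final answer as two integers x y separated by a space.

√209 = [14; 2,5,3,2,3,5,2,28, …], period ℓ=8 (even) → k=7
k=0  a_k=14  p_k/q_k = 14/1
k=1  a_k=2  p_k/q_k = 29/2
k=2  a_k=5  p_k/q_k = 159/11
k=3  a_k=3  p_k/q_k = 506/35
k=4  a_k=2  p_k/q_k = 1171/81
k=5  a_k=3  p_k/q_k = 4019/278
k=6  a_k=5  p_k/q_k = 21266/1471
k=7  a_k=2  p_k/q_k = 46551/3220
(x₁, y₁) = (46551, 3220);  46551² − 209·3220² = 1 ✓

46551 3220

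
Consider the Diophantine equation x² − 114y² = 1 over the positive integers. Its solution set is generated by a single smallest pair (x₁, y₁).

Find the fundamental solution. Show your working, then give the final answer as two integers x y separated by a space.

1025 96

d=114: √d = [10; 1,2,10,2,1,20] (ℓ=6, even), read p_5/q_5
i=0: a=10 ⇒ p=10, q=1
…
i=4: a=2 ⇒ p=694, q=65
i=5: a=1 ⇒ p=1025, q=96
→ (1025, 96).  Check: 1025²=1050625, 114·96²=1050624, difference 1.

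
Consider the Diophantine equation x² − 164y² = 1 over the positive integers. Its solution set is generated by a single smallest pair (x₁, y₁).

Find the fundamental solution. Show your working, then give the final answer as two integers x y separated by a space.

d=164: √d = [12; 1,4,6,4,1,24] (ℓ=6, even), read p_5/q_5
a_0=12:  p_0=12·1+0=12,  q_0=12·0+1=1
a_1=1:  p_1=1·12+1=13,  q_1=1·1+0=1
…
a_3=6:  p_3=6·64+13=397,  q_3=6·5+1=31
a_4=4:  p_4=4·397+64=1652,  q_4=4·31+5=129
a_5=1:  p_5=1·1652+397=2049,  q_5=1·129+31=160
fundamental: x₁=2049, y₁=160  (since 4198401 − 164·25600 = 1)

2049 160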